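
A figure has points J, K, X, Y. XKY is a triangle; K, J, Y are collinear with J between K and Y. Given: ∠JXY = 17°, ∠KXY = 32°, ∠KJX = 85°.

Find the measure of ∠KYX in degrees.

1. ∠XJY = 95°  [linear pair at J on KY]
2. ∠JYX = 68°  [△XJY]
3. ∠KYX = 68°  [J on ray YK]

∠KYX = 68°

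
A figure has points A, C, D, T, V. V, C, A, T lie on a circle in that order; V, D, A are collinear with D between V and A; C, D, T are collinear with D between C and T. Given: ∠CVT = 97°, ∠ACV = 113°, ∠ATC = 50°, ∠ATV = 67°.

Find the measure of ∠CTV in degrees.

∠CTV = 17°

1. ∠AVC = 50°  [same arc CA]
2. ∠CAV = 17°  [△VCA]
3. ∠CTV = 17°  [same arc VC]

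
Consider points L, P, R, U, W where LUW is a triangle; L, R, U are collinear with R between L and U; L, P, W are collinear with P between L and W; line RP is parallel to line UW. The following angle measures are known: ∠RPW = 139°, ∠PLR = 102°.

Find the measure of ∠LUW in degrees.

∠LUW = 37°

1. ∠LPR = 41°  [linear pair at P on LW]
2. ∠LRP = 37°  [△LRP]
3. ∠LUW = 37°  [RP∥UW, corresponding at R]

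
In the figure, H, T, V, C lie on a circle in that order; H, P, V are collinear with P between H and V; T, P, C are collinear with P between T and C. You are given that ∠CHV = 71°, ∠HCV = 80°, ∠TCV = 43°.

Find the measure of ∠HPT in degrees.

1. ∠CVH = 29°  [△HVC]
2. ∠THV = 43°  [same arc TV]
3. ∠CTH = 29°  [same arc HC]
4. ∠HPT = 108°  [△HPT]

∠HPT = 108°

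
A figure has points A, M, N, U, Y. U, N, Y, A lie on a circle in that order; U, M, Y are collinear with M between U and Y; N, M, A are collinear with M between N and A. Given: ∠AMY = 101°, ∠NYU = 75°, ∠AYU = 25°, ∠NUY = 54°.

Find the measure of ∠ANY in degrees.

1. ∠NMU = 101°  [vertical angles at M]
2. ∠NMY = 79°  [linear pair at M on UY]
3. ∠ANY = 26°  [△NMY]

∠ANY = 26°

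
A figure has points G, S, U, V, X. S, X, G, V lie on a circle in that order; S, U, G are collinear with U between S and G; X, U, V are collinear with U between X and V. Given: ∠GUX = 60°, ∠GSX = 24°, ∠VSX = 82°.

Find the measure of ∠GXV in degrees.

∠GXV = 58°

1. ∠GVX = 24°  [same arc XG]
2. ∠VGX = 98°  [cyclic SXGV, opposite ∠S+∠G]
3. ∠GXV = 58°  [△XGV]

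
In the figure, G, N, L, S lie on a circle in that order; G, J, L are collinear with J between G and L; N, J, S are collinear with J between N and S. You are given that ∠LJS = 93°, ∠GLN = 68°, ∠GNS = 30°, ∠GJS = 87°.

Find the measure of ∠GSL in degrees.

∠GSL = 125°

1. ∠GSN = 68°  [same arc GN]
2. ∠GLS = 30°  [same arc GS]
3. ∠LGS = 25°  [△GJS]
4. ∠GSL = 125°  [△GLS]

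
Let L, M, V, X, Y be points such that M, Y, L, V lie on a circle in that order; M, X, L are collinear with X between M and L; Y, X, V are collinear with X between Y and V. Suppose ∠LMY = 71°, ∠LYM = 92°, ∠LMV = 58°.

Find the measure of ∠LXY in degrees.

∠LXY = 105°

1. ∠MLY = 17°  [△MYL]
2. ∠LYV = 58°  [same arc LV]
3. ∠LXY = 105°  [△YXL]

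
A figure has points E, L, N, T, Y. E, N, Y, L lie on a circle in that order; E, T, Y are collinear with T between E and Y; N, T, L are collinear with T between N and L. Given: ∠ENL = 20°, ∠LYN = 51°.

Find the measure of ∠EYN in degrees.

1. ∠LEN = 129°  [cyclic ENYL, opposite ∠E+∠Y]
2. ∠ELN = 31°  [△ENL]
3. ∠EYN = 31°  [same arc EN]

∠EYN = 31°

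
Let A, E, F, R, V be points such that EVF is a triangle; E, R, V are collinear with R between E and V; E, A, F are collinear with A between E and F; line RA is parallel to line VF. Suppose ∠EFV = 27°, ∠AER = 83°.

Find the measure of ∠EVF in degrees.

1. ∠EAR = 27°  [RA∥VF, corresponding at A]
2. ∠ARE = 70°  [△ERA]
3. ∠EVF = 70°  [RA∥VF, corresponding at R]

∠EVF = 70°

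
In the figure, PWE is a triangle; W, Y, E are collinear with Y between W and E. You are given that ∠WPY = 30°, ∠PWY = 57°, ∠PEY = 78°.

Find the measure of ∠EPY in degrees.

∠EPY = 15°

1. ∠PYW = 93°  [△PWY]
2. ∠EYP = 87°  [linear pair at Y on WE]
3. ∠EPY = 15°  [△PYE]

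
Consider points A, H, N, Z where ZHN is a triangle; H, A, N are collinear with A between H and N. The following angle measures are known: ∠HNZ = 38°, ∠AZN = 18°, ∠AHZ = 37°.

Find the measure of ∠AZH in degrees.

1. ∠ANZ = 38°  [A on ray NH]
2. ∠NAZ = 124°  [△ZAN]
3. ∠HAZ = 56°  [linear pair at A on HN]
4. ∠AZH = 87°  [△ZHA]

∠AZH = 87°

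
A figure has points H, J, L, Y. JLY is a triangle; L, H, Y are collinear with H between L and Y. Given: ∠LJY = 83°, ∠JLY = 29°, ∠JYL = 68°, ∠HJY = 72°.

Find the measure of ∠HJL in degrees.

∠HJL = 11°

1. ∠HLJ = 29°  [H on ray LY]
2. ∠HYJ = 68°  [H on ray YL]
3. ∠JHY = 40°  [△JHY]
4. ∠JHL = 140°  [linear pair at H on LY]
5. ∠HJL = 11°  [△JLH]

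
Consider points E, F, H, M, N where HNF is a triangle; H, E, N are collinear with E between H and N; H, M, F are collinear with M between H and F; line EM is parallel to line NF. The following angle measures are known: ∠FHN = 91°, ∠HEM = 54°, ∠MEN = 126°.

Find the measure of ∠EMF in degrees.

1. ∠EHM = 91°  [E on HN, M on HF]
2. ∠EMH = 35°  [△HEM]
3. ∠EMF = 145°  [linear pair at M on HF]

∠EMF = 145°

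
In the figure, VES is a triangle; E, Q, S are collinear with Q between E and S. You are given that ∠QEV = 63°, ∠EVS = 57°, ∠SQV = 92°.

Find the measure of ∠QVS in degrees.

∠QVS = 28°

1. ∠SEV = 63°  [Q on ray ES]
2. ∠ESV = 60°  [△VES]
3. ∠QSV = 60°  [Q on ray SE]
4. ∠QVS = 28°  [△VQS]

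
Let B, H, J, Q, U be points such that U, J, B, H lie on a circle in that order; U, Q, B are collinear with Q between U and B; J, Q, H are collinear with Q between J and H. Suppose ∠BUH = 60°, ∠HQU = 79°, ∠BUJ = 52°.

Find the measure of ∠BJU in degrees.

∠BJU = 87°

1. ∠BJH = 60°  [same arc BH]
2. ∠BQJ = 79°  [vertical angles at Q]
3. ∠JBU = 41°  [△JQB]
4. ∠BJU = 87°  [△UJB]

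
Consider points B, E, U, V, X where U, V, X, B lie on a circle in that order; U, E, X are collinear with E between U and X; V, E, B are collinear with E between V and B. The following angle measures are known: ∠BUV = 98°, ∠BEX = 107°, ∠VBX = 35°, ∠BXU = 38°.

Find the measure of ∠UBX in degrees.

1. ∠BXV = 82°  [cyclic UVXB, opposite ∠U+∠X]
2. ∠BVX = 63°  [△VXB]
3. ∠BUX = 63°  [same arc XB]
4. ∠UBX = 79°  [△UXB]

∠UBX = 79°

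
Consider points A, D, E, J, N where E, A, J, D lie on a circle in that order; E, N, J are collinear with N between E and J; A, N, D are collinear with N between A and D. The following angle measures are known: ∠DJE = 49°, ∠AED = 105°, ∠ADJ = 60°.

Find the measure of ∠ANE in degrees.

1. ∠DAE = 49°  [same arc ED]
2. ∠AEJ = 60°  [same arc AJ]
3. ∠ANE = 71°  [△ENA]

∠ANE = 71°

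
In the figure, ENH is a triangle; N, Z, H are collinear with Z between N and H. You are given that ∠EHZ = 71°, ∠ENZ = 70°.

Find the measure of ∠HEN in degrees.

∠HEN = 39°

1. ∠EHN = 71°  [Z on ray HN]
2. ∠ENH = 70°  [Z on ray NH]
3. ∠HEN = 39°  [△ENH]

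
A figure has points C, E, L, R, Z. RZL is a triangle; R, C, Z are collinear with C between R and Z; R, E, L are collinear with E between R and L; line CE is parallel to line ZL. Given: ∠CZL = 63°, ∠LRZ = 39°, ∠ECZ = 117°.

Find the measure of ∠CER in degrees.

∠CER = 78°

1. ∠LZR = 63°  [C on ray ZR]
2. ∠RLZ = 78°  [△RZL]
3. ∠CER = 78°  [CE∥ZL, corresponding at E]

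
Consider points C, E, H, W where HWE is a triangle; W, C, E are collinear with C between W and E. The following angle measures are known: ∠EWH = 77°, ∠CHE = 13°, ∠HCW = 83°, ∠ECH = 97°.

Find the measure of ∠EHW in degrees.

1. ∠CEH = 70°  [△HCE]
2. ∠HEW = 70°  [C on ray EW]
3. ∠EHW = 33°  [△HWE]

∠EHW = 33°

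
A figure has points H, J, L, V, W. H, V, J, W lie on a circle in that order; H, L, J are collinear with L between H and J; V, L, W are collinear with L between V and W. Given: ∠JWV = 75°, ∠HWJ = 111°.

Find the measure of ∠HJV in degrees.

1. ∠JHV = 75°  [same arc VJ]
2. ∠HVJ = 69°  [cyclic HVJW, opposite ∠V+∠W]
3. ∠HJV = 36°  [△HVJ]

∠HJV = 36°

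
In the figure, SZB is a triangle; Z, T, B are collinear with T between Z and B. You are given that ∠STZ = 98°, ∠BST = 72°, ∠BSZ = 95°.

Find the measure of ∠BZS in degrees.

1. ∠BTS = 82°  [linear pair at T on ZB]
2. ∠SBT = 26°  [△STB]
3. ∠SBZ = 26°  [T on ray BZ]
4. ∠BZS = 59°  [△SZB]

∠BZS = 59°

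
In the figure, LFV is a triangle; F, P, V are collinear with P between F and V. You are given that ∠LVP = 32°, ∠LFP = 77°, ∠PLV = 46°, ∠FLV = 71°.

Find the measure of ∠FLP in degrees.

∠FLP = 25°

1. ∠LPV = 102°  [△LPV]
2. ∠FPL = 78°  [linear pair at P on FV]
3. ∠FLP = 25°  [△LFP]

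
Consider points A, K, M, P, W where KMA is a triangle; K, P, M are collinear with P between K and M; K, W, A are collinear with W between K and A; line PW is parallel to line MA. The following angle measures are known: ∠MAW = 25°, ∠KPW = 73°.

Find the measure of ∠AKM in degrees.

1. ∠KAM = 25°  [W on ray AK]
2. ∠AMK = 73°  [PW∥MA, corresponding at P]
3. ∠AKM = 82°  [△KMA]

∠AKM = 82°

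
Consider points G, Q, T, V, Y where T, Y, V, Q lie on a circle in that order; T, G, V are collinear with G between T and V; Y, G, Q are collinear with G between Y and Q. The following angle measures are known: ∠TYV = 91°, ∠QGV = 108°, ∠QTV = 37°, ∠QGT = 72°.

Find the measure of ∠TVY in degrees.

∠TVY = 71°

1. ∠QYV = 37°  [same arc VQ]
2. ∠VGY = 72°  [vertical angles at G]
3. ∠TVY = 71°  [△YGV]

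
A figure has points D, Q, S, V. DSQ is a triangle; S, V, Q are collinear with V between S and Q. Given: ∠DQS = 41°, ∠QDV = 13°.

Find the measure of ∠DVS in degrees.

1. ∠DQV = 41°  [V on ray QS]
2. ∠DVQ = 126°  [△DVQ]
3. ∠DVS = 54°  [linear pair at V on SQ]

∠DVS = 54°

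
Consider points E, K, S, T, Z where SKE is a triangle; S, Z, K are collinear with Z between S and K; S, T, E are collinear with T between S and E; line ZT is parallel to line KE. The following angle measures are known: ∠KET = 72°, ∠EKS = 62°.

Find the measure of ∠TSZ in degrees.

1. ∠KES = 72°  [T on ray ES]
2. ∠ESK = 46°  [△SKE]
3. ∠TSZ = 46°  [Z on SK, T on SE]

∠TSZ = 46°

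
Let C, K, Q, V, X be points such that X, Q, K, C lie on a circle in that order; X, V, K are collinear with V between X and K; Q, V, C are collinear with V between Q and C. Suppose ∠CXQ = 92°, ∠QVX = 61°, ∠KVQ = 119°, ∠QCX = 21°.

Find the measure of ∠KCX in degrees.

∠KCX = 73°

1. ∠CQX = 67°  [△XQC]
2. ∠CVX = 119°  [vertical angles at V]
3. ∠CXK = 40°  [△XVC]
4. ∠CKX = 67°  [same arc XC]
5. ∠KCX = 73°  [△XKC]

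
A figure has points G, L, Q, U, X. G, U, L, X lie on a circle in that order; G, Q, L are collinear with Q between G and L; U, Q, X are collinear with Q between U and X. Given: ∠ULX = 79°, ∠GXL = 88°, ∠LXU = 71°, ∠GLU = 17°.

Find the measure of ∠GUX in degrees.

∠GUX = 62°

1. ∠UGX = 101°  [cyclic GULX, opposite ∠G+∠L]
2. ∠GXU = 17°  [same arc GU]
3. ∠GUX = 62°  [△GUX]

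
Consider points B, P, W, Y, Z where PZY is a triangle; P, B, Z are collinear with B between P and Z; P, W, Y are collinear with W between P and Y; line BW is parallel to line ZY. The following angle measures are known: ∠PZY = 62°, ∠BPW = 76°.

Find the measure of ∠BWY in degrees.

1. ∠PBW = 62°  [BW∥ZY, corresponding at B]
2. ∠BWP = 42°  [△PBW]
3. ∠BWY = 138°  [linear pair at W on PY]

∠BWY = 138°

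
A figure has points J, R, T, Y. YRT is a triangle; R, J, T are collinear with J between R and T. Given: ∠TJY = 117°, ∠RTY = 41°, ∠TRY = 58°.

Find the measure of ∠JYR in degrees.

∠JYR = 59°

1. ∠RJY = 63°  [linear pair at J on RT]
2. ∠JRY = 58°  [J on ray RT]
3. ∠JYR = 59°  [△YRJ]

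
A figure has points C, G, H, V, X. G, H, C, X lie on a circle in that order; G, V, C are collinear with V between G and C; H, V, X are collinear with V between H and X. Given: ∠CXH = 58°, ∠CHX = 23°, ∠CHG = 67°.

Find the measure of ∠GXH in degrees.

1. ∠CGH = 58°  [same arc HC]
2. ∠GCH = 55°  [△GHC]
3. ∠GXH = 55°  [same arc GH]

∠GXH = 55°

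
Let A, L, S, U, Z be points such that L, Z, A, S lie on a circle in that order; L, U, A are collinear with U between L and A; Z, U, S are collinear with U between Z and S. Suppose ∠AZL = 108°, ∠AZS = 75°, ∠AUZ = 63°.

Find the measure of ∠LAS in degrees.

∠LAS = 33°

1. ∠ASL = 72°  [cyclic LZAS, opposite ∠Z+∠S]
2. ∠ALS = 75°  [same arc AS]
3. ∠LAS = 33°  [△LAS]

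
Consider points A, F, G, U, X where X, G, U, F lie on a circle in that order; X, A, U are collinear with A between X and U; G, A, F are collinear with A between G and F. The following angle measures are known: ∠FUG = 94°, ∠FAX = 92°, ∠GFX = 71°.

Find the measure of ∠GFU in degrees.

1. ∠GAU = 92°  [vertical angles at A]
2. ∠GUX = 71°  [same arc XG]
3. ∠FGU = 17°  [△GAU]
4. ∠GFU = 69°  [△GUF]

∠GFU = 69°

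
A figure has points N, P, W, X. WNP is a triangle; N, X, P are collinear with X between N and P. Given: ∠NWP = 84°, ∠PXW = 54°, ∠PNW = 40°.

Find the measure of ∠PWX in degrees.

1. ∠NPW = 56°  [△WNP]
2. ∠WPX = 56°  [X on ray PN]
3. ∠PWX = 70°  [△WXP]

∠PWX = 70°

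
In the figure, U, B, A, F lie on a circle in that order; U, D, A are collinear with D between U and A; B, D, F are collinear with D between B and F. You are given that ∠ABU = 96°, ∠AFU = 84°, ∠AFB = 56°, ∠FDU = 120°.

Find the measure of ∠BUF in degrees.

1. ∠AUB = 56°  [same arc BA]
2. ∠ADB = 120°  [vertical angles at D]
3. ∠BAU = 28°  [△UBA]
4. ∠BDU = 60°  [linear pair at D on UA]
5. ∠BFU = 28°  [same arc UB]
6. ∠FBU = 64°  [△UDB]
7. ∠BUF = 88°  [△UBF]

∠BUF = 88°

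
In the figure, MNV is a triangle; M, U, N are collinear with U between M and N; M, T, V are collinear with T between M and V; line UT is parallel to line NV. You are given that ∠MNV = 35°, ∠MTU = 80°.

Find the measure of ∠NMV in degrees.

1. ∠MUT = 35°  [UT∥NV, corresponding at U]
2. ∠TMU = 65°  [△MUT]
3. ∠NMV = 65°  [U on MN, T on MV]

∠NMV = 65°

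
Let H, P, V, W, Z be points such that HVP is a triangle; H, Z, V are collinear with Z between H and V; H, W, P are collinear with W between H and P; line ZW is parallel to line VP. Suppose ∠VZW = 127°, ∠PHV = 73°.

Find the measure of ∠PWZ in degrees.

∠PWZ = 126°

1. ∠HZW = 53°  [linear pair at Z on HV]
2. ∠WHZ = 73°  [Z on HV, W on HP]
3. ∠HWZ = 54°  [△HZW]
4. ∠PWZ = 126°  [linear pair at W on HP]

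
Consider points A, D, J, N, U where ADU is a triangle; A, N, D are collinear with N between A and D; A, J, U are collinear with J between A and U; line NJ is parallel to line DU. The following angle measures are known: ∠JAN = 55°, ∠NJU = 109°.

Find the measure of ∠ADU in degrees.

1. ∠AJN = 71°  [linear pair at J on AU]
2. ∠ANJ = 54°  [△ANJ]
3. ∠ADU = 54°  [NJ∥DU, corresponding at N]

∠ADU = 54°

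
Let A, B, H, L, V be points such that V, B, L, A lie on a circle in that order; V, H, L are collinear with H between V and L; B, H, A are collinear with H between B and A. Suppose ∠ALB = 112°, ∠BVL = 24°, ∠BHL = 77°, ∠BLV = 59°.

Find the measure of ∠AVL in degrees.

∠AVL = 44°

1. ∠AHV = 77°  [vertical angles at H]
2. ∠BAV = 59°  [same arc VB]
3. ∠AVL = 44°  [△VHA]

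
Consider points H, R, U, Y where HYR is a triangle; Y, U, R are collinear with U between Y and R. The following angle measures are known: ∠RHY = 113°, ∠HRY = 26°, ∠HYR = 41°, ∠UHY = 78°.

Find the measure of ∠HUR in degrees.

1. ∠HYU = 41°  [U on ray YR]
2. ∠HUY = 61°  [△HYU]
3. ∠HUR = 119°  [linear pair at U on YR]

∠HUR = 119°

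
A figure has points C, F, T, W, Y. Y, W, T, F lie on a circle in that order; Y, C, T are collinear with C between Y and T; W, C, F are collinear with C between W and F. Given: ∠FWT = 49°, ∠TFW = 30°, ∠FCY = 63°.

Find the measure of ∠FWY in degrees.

1. ∠FYT = 49°  [same arc TF]
2. ∠FTW = 101°  [△WTF]
3. ∠WFY = 68°  [△YCF]
4. ∠FYW = 79°  [cyclic YWTF, opposite ∠Y+∠T]
5. ∠FWY = 33°  [△YWF]

∠FWY = 33°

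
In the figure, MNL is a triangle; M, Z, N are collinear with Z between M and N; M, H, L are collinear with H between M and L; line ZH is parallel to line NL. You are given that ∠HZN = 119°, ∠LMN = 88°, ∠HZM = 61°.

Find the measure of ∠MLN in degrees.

1. ∠HMZ = 88°  [Z on MN, H on ML]
2. ∠MHZ = 31°  [△MZH]
3. ∠MLN = 31°  [ZH∥NL, corresponding at H]

∠MLN = 31°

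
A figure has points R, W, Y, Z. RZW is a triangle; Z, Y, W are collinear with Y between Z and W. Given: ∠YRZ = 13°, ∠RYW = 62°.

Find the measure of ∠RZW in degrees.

∠RZW = 49°

1. ∠RYZ = 118°  [linear pair at Y on ZW]
2. ∠RZY = 49°  [△RZY]
3. ∠RZW = 49°  [Y on ray ZW]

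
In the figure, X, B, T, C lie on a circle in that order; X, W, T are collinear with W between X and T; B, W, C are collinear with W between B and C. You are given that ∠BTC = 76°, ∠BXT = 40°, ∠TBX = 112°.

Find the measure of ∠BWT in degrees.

∠BWT = 88°

1. ∠BCT = 40°  [same arc BT]
2. ∠BTX = 28°  [△XBT]
3. ∠CBT = 64°  [△BTC]
4. ∠BWT = 88°  [△BWT]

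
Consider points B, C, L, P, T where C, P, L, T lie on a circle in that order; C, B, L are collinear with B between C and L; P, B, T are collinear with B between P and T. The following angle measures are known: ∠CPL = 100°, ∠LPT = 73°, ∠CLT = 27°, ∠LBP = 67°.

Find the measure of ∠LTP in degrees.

∠LTP = 40°

1. ∠CLP = 40°  [△PBL]
2. ∠LCP = 40°  [△CPL]
3. ∠LTP = 40°  [same arc PL]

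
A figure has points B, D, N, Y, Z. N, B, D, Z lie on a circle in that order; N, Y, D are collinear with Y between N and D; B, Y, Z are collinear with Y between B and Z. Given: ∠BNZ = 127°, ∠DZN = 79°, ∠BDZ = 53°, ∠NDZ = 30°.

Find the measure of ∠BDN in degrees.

1. ∠NBZ = 30°  [same arc NZ]
2. ∠BZN = 23°  [△NBZ]
3. ∠BDN = 23°  [same arc NB]

∠BDN = 23°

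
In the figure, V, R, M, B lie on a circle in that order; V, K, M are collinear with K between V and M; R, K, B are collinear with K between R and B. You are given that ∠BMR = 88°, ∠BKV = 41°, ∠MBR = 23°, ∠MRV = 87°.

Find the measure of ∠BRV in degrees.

∠BRV = 18°

1. ∠MKR = 41°  [vertical angles at K]
2. ∠MVR = 23°  [same arc RM]
3. ∠RKV = 139°  [linear pair at K on VM]
4. ∠BRV = 18°  [△VKR]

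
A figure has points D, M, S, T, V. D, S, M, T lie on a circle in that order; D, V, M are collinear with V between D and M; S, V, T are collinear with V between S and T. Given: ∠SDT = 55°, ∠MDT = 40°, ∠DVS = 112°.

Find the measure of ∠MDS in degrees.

∠MDS = 15°

1. ∠SMT = 125°  [cyclic DSMT, opposite ∠D+∠M]
2. ∠MST = 40°  [same arc MT]
3. ∠MTS = 15°  [△SMT]
4. ∠MDS = 15°  [same arc SM]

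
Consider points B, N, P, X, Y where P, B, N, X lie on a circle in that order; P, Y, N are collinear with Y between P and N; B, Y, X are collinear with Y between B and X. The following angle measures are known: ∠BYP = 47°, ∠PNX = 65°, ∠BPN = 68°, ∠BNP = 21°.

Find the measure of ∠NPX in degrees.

∠NPX = 26°

1. ∠NYX = 47°  [vertical angles at Y]
2. ∠BXP = 21°  [same arc PB]
3. ∠PYX = 133°  [linear pair at Y on PN]
4. ∠NPX = 26°  [△PYX]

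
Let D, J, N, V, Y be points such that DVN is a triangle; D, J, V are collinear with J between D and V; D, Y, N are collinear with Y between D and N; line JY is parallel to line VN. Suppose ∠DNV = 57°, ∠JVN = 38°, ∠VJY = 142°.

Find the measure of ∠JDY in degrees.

1. ∠DYJ = 57°  [JY∥VN, corresponding at Y]
2. ∠DJY = 38°  [linear pair at J on DV]
3. ∠JDY = 85°  [△DJY]

∠JDY = 85°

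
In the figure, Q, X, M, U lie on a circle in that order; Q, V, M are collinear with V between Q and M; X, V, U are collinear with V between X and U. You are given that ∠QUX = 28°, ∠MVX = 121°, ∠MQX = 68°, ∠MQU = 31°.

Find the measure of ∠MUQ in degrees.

∠MUQ = 96°

1. ∠QMX = 28°  [same arc QX]
2. ∠MXQ = 84°  [△QXM]
3. ∠MUQ = 96°  [cyclic QXMU, opposite ∠X+∠U]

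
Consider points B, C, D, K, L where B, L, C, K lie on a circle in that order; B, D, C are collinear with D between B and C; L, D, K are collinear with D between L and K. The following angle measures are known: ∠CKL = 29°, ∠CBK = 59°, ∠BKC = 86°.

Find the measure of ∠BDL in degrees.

∠BDL = 116°

1. ∠CBL = 29°  [same arc LC]
2. ∠CLK = 59°  [same arc CK]
3. ∠BLC = 94°  [cyclic BLCK, opposite ∠L+∠K]
4. ∠BCL = 57°  [△BLC]
5. ∠CDL = 64°  [△LDC]
6. ∠BDL = 116°  [linear pair at D on BC]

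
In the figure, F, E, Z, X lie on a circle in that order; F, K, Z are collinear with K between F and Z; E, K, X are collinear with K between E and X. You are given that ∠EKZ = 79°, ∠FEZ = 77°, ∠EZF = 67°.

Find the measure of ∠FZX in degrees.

∠FZX = 43°

1. ∠FKX = 79°  [vertical angles at K]
2. ∠FXZ = 103°  [cyclic FEZX, opposite ∠E+∠X]
3. ∠EXF = 67°  [same arc FE]
4. ∠XFZ = 34°  [△FKX]
5. ∠FZX = 43°  [△FZX]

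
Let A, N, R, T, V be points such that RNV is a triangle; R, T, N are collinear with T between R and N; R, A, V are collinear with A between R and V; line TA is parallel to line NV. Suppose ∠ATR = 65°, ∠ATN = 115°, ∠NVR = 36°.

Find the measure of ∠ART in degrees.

∠ART = 79°

1. ∠RNV = 65°  [TA∥NV, corresponding at T]
2. ∠NRV = 79°  [△RNV]
3. ∠ART = 79°  [T on RN, A on RV]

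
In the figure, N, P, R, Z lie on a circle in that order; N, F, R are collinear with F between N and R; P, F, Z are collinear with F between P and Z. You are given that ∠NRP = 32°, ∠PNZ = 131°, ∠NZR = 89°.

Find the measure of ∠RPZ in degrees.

∠RPZ = 74°

1. ∠NZP = 32°  [same arc NP]
2. ∠NPZ = 17°  [△NPZ]
3. ∠NRZ = 17°  [same arc NZ]
4. ∠RNZ = 74°  [△NRZ]
5. ∠RPZ = 74°  [same arc RZ]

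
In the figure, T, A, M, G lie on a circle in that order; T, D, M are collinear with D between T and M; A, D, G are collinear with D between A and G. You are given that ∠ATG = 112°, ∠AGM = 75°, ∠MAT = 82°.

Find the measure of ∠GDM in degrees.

∠GDM = 60°

1. ∠AMG = 68°  [cyclic TAMG, opposite ∠T+∠M]
2. ∠GAM = 37°  [△AMG]
3. ∠MGT = 98°  [cyclic TAMG, opposite ∠A+∠G]
4. ∠GTM = 37°  [same arc MG]
5. ∠GMT = 45°  [△TMG]
6. ∠GDM = 60°  [△MDG]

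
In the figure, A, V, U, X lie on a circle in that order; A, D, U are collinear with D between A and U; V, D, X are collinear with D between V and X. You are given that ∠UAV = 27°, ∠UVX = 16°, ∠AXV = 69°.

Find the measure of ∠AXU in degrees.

∠AXU = 96°

1. ∠AUV = 69°  [same arc AV]
2. ∠AVU = 84°  [△AVU]
3. ∠AXU = 96°  [cyclic AVUX, opposite ∠V+∠X]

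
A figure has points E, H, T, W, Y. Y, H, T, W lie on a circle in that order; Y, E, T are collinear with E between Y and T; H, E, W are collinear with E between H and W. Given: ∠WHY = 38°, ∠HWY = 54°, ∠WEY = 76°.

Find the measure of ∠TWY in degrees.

1. ∠WTY = 38°  [same arc YW]
2. ∠TYW = 50°  [△YEW]
3. ∠TWY = 92°  [△YTW]

∠TWY = 92°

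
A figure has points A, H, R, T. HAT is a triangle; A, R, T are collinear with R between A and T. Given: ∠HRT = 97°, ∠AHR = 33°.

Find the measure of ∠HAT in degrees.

1. ∠ARH = 83°  [linear pair at R on AT]
2. ∠HAR = 64°  [△HAR]
3. ∠HAT = 64°  [R on ray AT]

∠HAT = 64°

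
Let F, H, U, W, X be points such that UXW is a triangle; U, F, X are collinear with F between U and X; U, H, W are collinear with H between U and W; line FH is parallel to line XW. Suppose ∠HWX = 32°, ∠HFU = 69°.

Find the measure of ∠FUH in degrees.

1. ∠UWX = 32°  [H on ray WU]
2. ∠UXW = 69°  [FH∥XW, corresponding at F]
3. ∠WUX = 79°  [△UXW]
4. ∠FUH = 79°  [F on UX, H on UW]

∠FUH = 79°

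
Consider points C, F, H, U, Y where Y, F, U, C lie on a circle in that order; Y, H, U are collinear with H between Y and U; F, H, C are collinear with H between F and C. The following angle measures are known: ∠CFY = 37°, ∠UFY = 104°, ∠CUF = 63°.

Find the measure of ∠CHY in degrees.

1. ∠CUY = 37°  [same arc YC]
2. ∠UCY = 76°  [cyclic YFUC, opposite ∠F+∠C]
3. ∠CYF = 117°  [cyclic YFUC, opposite ∠Y+∠U]
4. ∠CYU = 67°  [△YUC]
5. ∠FCY = 26°  [△YFC]
6. ∠CHY = 87°  [△YHC]

∠CHY = 87°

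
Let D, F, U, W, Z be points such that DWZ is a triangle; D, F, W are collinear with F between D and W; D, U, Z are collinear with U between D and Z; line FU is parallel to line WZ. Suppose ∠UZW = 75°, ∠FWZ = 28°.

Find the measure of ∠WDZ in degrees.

∠WDZ = 77°

1. ∠DZW = 75°  [U on ray ZD]
2. ∠DWZ = 28°  [F on ray WD]
3. ∠WDZ = 77°  [△DWZ]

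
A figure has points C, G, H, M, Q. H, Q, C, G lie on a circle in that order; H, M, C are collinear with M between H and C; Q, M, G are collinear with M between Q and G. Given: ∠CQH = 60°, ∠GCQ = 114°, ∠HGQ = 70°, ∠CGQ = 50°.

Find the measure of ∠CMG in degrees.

∠CMG = 86°

1. ∠GHQ = 66°  [cyclic HQCG, opposite ∠H+∠C]
2. ∠GQH = 44°  [△HQG]
3. ∠GCH = 44°  [same arc HG]
4. ∠CMG = 86°  [△CMG]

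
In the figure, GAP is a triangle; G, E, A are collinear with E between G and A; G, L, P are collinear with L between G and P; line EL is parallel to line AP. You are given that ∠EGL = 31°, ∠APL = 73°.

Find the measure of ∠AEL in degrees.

1. ∠AGP = 31°  [E on GA, L on GP]
2. ∠APG = 73°  [L on ray PG]
3. ∠GAP = 76°  [△GAP]
4. ∠GEL = 76°  [EL∥AP, corresponding at E]
5. ∠AEL = 104°  [linear pair at E on GA]

∠AEL = 104°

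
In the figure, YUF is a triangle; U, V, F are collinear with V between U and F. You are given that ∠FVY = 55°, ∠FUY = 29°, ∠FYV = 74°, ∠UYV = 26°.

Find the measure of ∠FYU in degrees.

∠FYU = 100°

1. ∠VFY = 51°  [△YVF]
2. ∠UFY = 51°  [V on ray FU]
3. ∠FYU = 100°  [△YUF]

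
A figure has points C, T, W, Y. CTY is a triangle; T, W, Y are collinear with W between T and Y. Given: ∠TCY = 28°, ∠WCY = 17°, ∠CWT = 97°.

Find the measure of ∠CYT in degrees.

1. ∠CWY = 83°  [linear pair at W on TY]
2. ∠CYW = 80°  [△CWY]
3. ∠CYT = 80°  [W on ray YT]

∠CYT = 80°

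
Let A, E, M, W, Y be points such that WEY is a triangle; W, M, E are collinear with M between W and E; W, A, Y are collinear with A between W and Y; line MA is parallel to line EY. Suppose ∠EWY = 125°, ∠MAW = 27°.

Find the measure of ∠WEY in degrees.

1. ∠AWM = 125°  [M on WE, A on WY]
2. ∠AMW = 28°  [△WMA]
3. ∠WEY = 28°  [MA∥EY, corresponding at M]

∠WEY = 28°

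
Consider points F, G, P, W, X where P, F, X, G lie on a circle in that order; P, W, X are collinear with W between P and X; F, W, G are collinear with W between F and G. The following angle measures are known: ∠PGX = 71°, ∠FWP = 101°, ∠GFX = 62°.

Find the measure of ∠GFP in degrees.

∠GFP = 47°

1. ∠PFX = 109°  [cyclic PFXG, opposite ∠F+∠G]
2. ∠FWX = 79°  [linear pair at W on PX]
3. ∠FXP = 39°  [△FWX]
4. ∠FPX = 32°  [△PFX]
5. ∠GFP = 47°  [△PWF]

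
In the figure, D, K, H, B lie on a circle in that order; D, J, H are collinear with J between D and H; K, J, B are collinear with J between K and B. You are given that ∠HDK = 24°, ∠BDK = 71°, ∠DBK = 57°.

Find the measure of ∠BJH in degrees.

∠BJH = 104°

1. ∠HBK = 24°  [same arc KH]
2. ∠BKD = 52°  [△DKB]
3. ∠BHD = 52°  [same arc DB]
4. ∠BJH = 104°  [△HJB]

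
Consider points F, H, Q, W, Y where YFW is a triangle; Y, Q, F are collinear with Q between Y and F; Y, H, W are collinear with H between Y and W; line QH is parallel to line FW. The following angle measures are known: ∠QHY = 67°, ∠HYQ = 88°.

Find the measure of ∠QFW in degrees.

1. ∠HQY = 25°  [△YQH]
2. ∠FQH = 155°  [linear pair at Q on YF]
3. ∠QFW = 25°  [QH∥FW, co-interior at F–Q]

∠QFW = 25°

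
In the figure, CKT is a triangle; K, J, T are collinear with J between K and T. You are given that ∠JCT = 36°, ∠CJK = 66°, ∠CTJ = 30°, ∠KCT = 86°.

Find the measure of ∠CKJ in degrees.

∠CKJ = 64°

1. ∠CTK = 30°  [J on ray TK]
2. ∠CKT = 64°  [△CKT]
3. ∠CKJ = 64°  [J on ray KT]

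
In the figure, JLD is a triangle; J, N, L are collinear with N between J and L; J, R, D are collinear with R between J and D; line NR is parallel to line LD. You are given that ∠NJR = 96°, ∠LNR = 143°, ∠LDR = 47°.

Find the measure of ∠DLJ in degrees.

1. ∠DJL = 96°  [N on JL, R on JD]
2. ∠JDL = 47°  [R on ray DJ]
3. ∠DLJ = 37°  [△JLD]

∠DLJ = 37°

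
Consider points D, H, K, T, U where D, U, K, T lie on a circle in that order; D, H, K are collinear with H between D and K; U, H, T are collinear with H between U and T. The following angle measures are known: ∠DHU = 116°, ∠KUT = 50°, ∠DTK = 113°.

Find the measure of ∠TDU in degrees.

∠TDU = 97°

1. ∠KHT = 116°  [vertical angles at H]
2. ∠KDT = 50°  [same arc KT]
3. ∠DKT = 17°  [△DKT]
4. ∠DHT = 64°  [linear pair at H on DK]
5. ∠DTU = 66°  [△DHT]
6. ∠DUT = 17°  [same arc DT]
7. ∠TDU = 97°  [△DUT]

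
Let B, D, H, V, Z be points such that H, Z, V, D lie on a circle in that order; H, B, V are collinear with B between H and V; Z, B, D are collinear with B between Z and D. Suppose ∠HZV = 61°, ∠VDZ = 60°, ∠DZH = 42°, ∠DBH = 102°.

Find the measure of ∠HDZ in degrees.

∠HDZ = 59°

1. ∠HDV = 119°  [cyclic HZVD, opposite ∠Z+∠D]
2. ∠DVH = 42°  [same arc HD]
3. ∠DHV = 19°  [△HVD]
4. ∠HDZ = 59°  [△HBD]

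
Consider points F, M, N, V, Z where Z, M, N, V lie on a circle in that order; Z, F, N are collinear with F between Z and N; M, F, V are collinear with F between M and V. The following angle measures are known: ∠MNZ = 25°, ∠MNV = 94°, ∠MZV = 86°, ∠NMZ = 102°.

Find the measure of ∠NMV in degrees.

1. ∠MZN = 53°  [△ZMN]
2. ∠MVN = 53°  [same arc MN]
3. ∠NMV = 33°  [△MNV]

∠NMV = 33°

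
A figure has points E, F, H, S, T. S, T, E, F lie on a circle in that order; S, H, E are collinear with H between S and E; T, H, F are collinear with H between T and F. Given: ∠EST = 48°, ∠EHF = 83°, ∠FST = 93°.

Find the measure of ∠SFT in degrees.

1. ∠SHT = 83°  [vertical angles at H]
2. ∠FTS = 49°  [△SHT]
3. ∠SFT = 38°  [△STF]

∠SFT = 38°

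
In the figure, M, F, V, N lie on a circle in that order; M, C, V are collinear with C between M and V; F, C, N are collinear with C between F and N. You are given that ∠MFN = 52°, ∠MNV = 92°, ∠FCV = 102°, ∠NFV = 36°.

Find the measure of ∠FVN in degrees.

∠FVN = 94°

1. ∠MFV = 88°  [cyclic MFVN, opposite ∠F+∠N]
2. ∠FVM = 42°  [△FCV]
3. ∠FMV = 50°  [△MFV]
4. ∠FNV = 50°  [same arc FV]
5. ∠FVN = 94°  [△FVN]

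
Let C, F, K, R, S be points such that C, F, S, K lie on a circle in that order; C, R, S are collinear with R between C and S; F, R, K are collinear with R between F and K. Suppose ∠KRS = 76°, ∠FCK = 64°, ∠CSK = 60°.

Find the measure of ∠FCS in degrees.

∠FCS = 44°

1. ∠CRF = 76°  [vertical angles at R]
2. ∠CFK = 60°  [same arc CK]
3. ∠FCS = 44°  [△CRF]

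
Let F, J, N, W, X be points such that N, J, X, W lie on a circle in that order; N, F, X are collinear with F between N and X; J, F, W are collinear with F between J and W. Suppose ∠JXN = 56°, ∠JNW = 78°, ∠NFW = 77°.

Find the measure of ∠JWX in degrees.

1. ∠JWN = 56°  [same arc NJ]
2. ∠NJW = 46°  [△NJW]
3. ∠WFX = 103°  [linear pair at F on NX]
4. ∠NXW = 46°  [same arc NW]
5. ∠JWX = 31°  [△XFW]

∠JWX = 31°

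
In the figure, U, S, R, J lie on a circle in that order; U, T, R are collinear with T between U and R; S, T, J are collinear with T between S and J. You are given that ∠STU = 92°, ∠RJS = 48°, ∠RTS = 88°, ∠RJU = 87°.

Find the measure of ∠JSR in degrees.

1. ∠JTR = 92°  [vertical angles at T]
2. ∠JRU = 40°  [△RTJ]
3. ∠JUR = 53°  [△URJ]
4. ∠JSR = 53°  [same arc RJ]

∠JSR = 53°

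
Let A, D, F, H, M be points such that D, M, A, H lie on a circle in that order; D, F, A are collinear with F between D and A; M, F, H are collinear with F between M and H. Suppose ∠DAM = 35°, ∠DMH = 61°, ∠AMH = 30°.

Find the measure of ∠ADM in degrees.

∠ADM = 54°

1. ∠AFM = 115°  [△MFA]
2. ∠DFM = 65°  [linear pair at F on DA]
3. ∠ADM = 54°  [△DFM]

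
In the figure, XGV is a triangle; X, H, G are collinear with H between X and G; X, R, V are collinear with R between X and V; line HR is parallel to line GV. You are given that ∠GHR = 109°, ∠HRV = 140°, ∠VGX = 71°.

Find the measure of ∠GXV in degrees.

∠GXV = 69°

1. ∠RHX = 71°  [linear pair at H on XG]
2. ∠HRX = 40°  [linear pair at R on XV]
3. ∠HXR = 69°  [△XHR]
4. ∠GXV = 69°  [H on XG, R on XV]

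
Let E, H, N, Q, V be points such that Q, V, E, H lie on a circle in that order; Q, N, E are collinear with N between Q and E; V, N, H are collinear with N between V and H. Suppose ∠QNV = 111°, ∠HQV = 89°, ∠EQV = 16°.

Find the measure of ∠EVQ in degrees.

1. ∠HVQ = 53°  [△QNV]
2. ∠QHV = 38°  [△QVH]
3. ∠QEV = 38°  [same arc QV]
4. ∠EVQ = 126°  [△QVE]

∠EVQ = 126°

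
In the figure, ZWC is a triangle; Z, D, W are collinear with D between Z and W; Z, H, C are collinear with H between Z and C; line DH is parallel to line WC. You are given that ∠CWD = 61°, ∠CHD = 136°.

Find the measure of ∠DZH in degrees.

1. ∠CWZ = 61°  [D on ray WZ]
2. ∠DHZ = 44°  [linear pair at H on ZC]
3. ∠HDZ = 61°  [DH∥WC, corresponding at D]
4. ∠DZH = 75°  [△ZDH]

∠DZH = 75°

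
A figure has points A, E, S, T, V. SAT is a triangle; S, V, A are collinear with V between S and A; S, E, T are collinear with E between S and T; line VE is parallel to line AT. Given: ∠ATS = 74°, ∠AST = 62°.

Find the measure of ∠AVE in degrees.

∠AVE = 136°

1. ∠SAT = 44°  [△SAT]
2. ∠EVS = 44°  [VE∥AT, corresponding at V]
3. ∠AVE = 136°  [linear pair at V on SA]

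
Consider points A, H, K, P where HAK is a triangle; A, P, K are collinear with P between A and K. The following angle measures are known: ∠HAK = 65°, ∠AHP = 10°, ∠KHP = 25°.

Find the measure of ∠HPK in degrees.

1. ∠HAP = 65°  [P on ray AK]
2. ∠APH = 105°  [△HAP]
3. ∠HPK = 75°  [linear pair at P on AK]

∠HPK = 75°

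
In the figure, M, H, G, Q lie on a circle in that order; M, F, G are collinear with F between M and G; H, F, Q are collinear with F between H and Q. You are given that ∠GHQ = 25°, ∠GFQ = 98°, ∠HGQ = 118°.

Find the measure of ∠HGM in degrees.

1. ∠GMQ = 25°  [same arc GQ]
2. ∠MFQ = 82°  [linear pair at F on MG]
3. ∠HQM = 73°  [△MFQ]
4. ∠HGM = 73°  [same arc MH]

∠HGM = 73°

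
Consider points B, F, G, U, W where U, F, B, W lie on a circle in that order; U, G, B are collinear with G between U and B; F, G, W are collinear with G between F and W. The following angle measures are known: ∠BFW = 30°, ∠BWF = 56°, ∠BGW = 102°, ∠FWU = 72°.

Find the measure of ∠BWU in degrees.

∠BWU = 128°

1. ∠BUW = 30°  [same arc BW]
2. ∠UBW = 22°  [△BGW]
3. ∠BWU = 128°  [△UBW]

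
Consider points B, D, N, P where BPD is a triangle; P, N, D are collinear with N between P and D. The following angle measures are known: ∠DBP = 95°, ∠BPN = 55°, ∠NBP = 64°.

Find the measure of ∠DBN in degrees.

∠DBN = 31°

1. ∠BNP = 61°  [△BPN]
2. ∠BPD = 55°  [N on ray PD]
3. ∠BND = 119°  [linear pair at N on PD]
4. ∠BDP = 30°  [△BPD]
5. ∠BDN = 30°  [N on ray DP]
6. ∠DBN = 31°  [△BND]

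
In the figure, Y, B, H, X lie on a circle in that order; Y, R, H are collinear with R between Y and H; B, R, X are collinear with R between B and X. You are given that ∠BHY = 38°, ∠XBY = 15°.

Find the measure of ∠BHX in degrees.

1. ∠BXY = 38°  [same arc YB]
2. ∠BYX = 127°  [△YBX]
3. ∠BHX = 53°  [cyclic YBHX, opposite ∠Y+∠H]

∠BHX = 53°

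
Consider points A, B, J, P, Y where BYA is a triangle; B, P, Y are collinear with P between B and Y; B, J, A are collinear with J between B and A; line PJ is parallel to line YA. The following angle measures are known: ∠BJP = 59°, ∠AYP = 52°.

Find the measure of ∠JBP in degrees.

1. ∠BAY = 59°  [PJ∥YA, corresponding at J]
2. ∠AYB = 52°  [P on ray YB]
3. ∠ABY = 69°  [△BYA]
4. ∠JBP = 69°  [P on BY, J on BA]

∠JBP = 69°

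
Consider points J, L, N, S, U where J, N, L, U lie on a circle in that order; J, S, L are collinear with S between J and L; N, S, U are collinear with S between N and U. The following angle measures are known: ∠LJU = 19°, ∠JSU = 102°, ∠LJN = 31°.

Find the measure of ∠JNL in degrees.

1. ∠LNU = 19°  [same arc LU]
2. ∠LSN = 102°  [vertical angles at S]
3. ∠JLN = 59°  [△NSL]
4. ∠JNL = 90°  [△JNL]

∠JNL = 90°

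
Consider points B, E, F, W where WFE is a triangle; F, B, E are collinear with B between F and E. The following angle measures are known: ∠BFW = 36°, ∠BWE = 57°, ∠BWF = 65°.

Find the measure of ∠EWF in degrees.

∠EWF = 122°

1. ∠FBW = 79°  [△WFB]
2. ∠EFW = 36°  [B on ray FE]
3. ∠EBW = 101°  [linear pair at B on FE]
4. ∠BEW = 22°  [△WBE]
5. ∠FEW = 22°  [B on ray EF]
6. ∠EWF = 122°  [△WFE]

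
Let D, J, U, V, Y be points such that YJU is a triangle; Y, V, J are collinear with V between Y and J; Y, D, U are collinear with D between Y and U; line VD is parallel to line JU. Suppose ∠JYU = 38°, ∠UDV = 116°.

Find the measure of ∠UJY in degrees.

∠UJY = 78°

1. ∠DYV = 38°  [V on YJ, D on YU]
2. ∠VDY = 64°  [linear pair at D on YU]
3. ∠DVY = 78°  [△YVD]
4. ∠UJY = 78°  [VD∥JU, corresponding at V]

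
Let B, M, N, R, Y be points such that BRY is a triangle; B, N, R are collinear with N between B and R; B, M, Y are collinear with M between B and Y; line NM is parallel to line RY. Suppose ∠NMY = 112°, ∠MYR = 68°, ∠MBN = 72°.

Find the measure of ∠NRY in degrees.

∠NRY = 40°

1. ∠BYR = 68°  [M on ray YB]
2. ∠RBY = 72°  [N on BR, M on BY]
3. ∠BRY = 40°  [△BRY]
4. ∠NRY = 40°  [N on ray RB]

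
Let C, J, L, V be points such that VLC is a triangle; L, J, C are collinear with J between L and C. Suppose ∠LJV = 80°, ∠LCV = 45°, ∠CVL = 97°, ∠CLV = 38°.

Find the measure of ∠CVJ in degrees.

∠CVJ = 35°

1. ∠CJV = 100°  [linear pair at J on LC]
2. ∠JCV = 45°  [J on ray CL]
3. ∠CVJ = 35°  [△VJC]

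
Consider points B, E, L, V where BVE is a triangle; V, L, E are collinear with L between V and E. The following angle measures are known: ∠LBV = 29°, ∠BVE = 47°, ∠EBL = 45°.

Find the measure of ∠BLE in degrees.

1. ∠BVL = 47°  [L on ray VE]
2. ∠BLV = 104°  [△BVL]
3. ∠BLE = 76°  [linear pair at L on VE]

∠BLE = 76°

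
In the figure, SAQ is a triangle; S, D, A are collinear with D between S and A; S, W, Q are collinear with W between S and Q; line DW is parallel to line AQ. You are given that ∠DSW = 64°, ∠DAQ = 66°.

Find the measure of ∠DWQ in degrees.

1. ∠ASQ = 64°  [D on SA, W on SQ]
2. ∠QAS = 66°  [D on ray AS]
3. ∠AQS = 50°  [△SAQ]
4. ∠DWS = 50°  [DW∥AQ, corresponding at W]
5. ∠DWQ = 130°  [linear pair at W on SQ]

∠DWQ = 130°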